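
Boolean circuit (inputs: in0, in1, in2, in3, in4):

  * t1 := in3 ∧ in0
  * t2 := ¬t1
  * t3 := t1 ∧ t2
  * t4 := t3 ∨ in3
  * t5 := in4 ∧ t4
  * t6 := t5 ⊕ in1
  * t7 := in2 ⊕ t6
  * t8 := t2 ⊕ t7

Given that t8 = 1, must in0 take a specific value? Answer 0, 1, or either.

either

Both values of in0 occur among assignments with t8 = 1:
  in0=0: in0=0, in1=0, in2=0, in3=0, in4=0
  in0=1: in0=1, in1=0, in2=0, in3=0, in4=0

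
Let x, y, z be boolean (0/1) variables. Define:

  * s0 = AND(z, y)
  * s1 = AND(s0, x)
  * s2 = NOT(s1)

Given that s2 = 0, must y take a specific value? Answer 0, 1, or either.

s2 = NOT(s1) must be 0, so s1 = 1.
s1 = AND(s0, x) must be 1, so both s0 = 1 and x = 1.
Every assignment with s2 = 0 has y = 1; there are 1 such assignment(s).
  x=1, y=1, z=1

1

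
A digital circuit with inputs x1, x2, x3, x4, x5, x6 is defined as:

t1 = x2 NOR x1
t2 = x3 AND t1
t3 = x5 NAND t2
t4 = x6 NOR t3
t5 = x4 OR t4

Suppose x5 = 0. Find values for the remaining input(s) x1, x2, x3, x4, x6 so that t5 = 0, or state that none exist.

t5 = x4 OR t4 must be 0, so both x4 = 0 and t4 = 0.
Check with x5 = 0 and x1=0, x2=0, x3=0, x4=0, x6=0:
t1 = x2 NOR x1 = 0 NOR 0 = 1
t2 = x3 AND t1 = 0 AND 1 = 0
t3 = x5 NAND t2 = 0 NAND 0 = 1
t4 = x6 NOR t3 = 0 NOR 1 = 0
t5 = x4 OR t4 = 0 OR 0 = 0
So t5 = 0.

x1=0, x2=0, x3=0, x4=0, x6=0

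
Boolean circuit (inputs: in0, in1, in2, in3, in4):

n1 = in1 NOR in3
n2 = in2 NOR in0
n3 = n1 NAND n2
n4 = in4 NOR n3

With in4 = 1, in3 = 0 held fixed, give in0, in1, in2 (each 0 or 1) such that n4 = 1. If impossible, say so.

With in4 = 1, in3 = 0 fixed, none of the 8 settings of in0, in1, in2 give n4 = 1.
For example, with in0=0, in1=0, in2=1:
n1 = in1 NOR in3 = 0 NOR 0 = 1
n2 = in2 NOR in0 = 1 NOR 0 = 0
n3 = n1 NAND n2 = 1 NAND 0 = 1
n4 = in4 NOR n3 = 1 NOR 1 = 0
giving n4 = 0 ≠ 1.

no solution exists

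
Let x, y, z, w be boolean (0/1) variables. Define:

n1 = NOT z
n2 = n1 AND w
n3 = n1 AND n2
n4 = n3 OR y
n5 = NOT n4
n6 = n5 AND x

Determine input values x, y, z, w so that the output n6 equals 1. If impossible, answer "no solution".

n6 = n5 AND x must be 1, so both n5 = 1 and x = 1.
n5 = NOT n4 must be 1, so n4 = 0.
n4 = n3 OR y must be 0, so both n3 = 0 and y = 0.
Check with x=1, y=0, z=0, w=0:
n1 = NOT z = NOT 0 = 1
n2 = n1 AND w = 1 AND 0 = 0
n3 = n1 AND n2 = 1 AND 0 = 0
n4 = n3 OR y = 0 OR 0 = 0
n5 = NOT n4 = NOT 0 = 1
n6 = n5 AND x = 1 AND 1 = 1
So n6 = 1 as required.

x=1, y=0, z=0, w=0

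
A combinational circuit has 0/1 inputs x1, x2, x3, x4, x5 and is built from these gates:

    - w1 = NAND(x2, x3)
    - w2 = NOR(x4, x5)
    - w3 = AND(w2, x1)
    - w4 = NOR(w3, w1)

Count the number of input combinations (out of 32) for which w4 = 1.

7

w4 = NOR(w3, w1) must be 1, so both w3 = 0 and w1 = 0.
Enumerating the 32 input combinations, 7 give w4 = 1 and 25 give w4 = 0.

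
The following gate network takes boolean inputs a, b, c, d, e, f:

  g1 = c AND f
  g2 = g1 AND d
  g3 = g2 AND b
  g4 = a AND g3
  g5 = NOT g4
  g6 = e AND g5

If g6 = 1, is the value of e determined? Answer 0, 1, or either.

g6 = e AND g5 must be 1, so both e = 1 and g5 = 1.
Every assignment with g6 = 1 has e = 1; there are 31 such assignment(s).

1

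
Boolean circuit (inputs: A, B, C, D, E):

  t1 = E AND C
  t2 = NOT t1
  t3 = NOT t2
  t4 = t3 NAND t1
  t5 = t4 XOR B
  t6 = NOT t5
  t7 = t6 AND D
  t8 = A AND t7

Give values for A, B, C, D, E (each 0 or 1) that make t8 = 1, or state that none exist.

A=1, B=0, C=1, D=1, E=1

t8 = A AND t7 must be 1, so both A = 1 and t7 = 1.
Check with A=1, B=0, C=1, D=1, E=1:
t1 = E AND C = 1 AND 1 = 1
t2 = NOT t1 = NOT 1 = 0
t3 = NOT t2 = NOT 0 = 1
t4 = t3 NAND t1 = 1 NAND 1 = 0
t5 = t4 XOR B = 0 XOR 0 = 0
t6 = NOT t5 = NOT 0 = 1
t7 = t6 AND D = 1 AND 1 = 1
t8 = A AND t7 = 1 AND 1 = 1
So t8 = 1 as required.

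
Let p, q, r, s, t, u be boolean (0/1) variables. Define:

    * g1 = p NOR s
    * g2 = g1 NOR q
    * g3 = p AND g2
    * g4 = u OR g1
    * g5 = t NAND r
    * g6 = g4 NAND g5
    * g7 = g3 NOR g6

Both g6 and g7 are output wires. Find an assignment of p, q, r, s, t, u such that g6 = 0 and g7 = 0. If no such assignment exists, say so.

Check with p=1, q=0, r=0, s=0, t=0, u=1:
g1 = p NOR s = 1 NOR 0 = 0
g2 = g1 NOR q = 0 NOR 0 = 1
g3 = p AND g2 = 1 AND 1 = 1
g4 = u OR g1 = 1 OR 0 = 1
g5 = t NAND r = 0 NAND 0 = 1
g6 = g4 NAND g5 = 1 NAND 1 = 0
g7 = g3 NOR g6 = 1 NOR 0 = 0
So g6 = 0 and g7 = 0.

p=1, q=0, r=0, s=0, t=0, u=1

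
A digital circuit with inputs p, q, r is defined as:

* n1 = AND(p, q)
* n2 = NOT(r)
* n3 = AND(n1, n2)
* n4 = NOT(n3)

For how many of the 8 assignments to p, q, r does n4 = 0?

n4 = NOT(n3) must be 0, so n3 = 1.
Satisfying assignments:
  p=1, q=1, r=0

1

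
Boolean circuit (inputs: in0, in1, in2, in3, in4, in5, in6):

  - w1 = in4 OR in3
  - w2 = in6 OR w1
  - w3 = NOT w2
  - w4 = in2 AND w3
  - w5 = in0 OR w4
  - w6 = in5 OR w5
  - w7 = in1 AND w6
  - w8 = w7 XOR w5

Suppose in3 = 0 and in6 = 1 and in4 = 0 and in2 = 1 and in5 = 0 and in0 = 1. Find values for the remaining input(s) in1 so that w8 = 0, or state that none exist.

in1=1

w8 = w7 XOR w5 must be 0, so w7 and w5 are equal.
Check with in3 = 0 and in6 = 1 and in4 = 0 and in2 = 1 and in5 = 0 and in0 = 1 and in1=1:
w1 = in4 OR in3 = 0 OR 0 = 0
w2 = in6 OR w1 = 1 OR 0 = 1
w3 = NOT w2 = NOT 1 = 0
w4 = in2 AND w3 = 1 AND 0 = 0
w5 = in0 OR w4 = 1 OR 0 = 1
w6 = in5 OR w5 = 0 OR 1 = 1
w7 = in1 AND w6 = 1 AND 1 = 1
w8 = w7 XOR w5 = 1 XOR 1 = 0
So w8 = 0.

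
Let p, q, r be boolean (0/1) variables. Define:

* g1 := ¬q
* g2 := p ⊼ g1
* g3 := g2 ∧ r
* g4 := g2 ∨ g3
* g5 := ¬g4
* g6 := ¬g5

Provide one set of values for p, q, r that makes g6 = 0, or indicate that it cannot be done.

p=1, q=0, r=0

g6 = ¬g5 must be 0, so g5 = 1.
g5 = ¬g4 must be 1, so g4 = 0.
Check with p=1, q=0, r=0:
g1 = ¬q = ¬0 = 1
g2 = p ⊼ g1 = 1 ⊼ 1 = 0
g3 = g2 ∧ r = 0 ∧ 0 = 0
g4 = g2 ∨ g3 = 0 ∨ 0 = 0
g5 = ¬g4 = ¬0 = 1
g6 = ¬g5 = ¬1 = 0
So g6 = 0 as required.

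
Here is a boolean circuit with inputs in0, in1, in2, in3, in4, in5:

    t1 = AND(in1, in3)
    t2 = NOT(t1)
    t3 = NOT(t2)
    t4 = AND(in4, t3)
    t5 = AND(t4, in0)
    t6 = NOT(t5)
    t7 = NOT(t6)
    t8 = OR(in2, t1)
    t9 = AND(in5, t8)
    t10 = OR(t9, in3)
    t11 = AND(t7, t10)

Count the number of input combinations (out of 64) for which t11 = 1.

t11 = AND(t7, t10) must be 1, so both t7 = 1 and t10 = 1.
t7 = NOT(t6) must be 1, so t6 = 0.
t10 = OR(t9, in3) must be 1, so at least one of t9, in3 is 1.
Satisfying assignments:
  in0=1, in1=1, in2=0, in3=1, in4=1, in5=0
  in0=1, in1=1, in2=0, in3=1, in4=1, in5=1
  in0=1, in1=1, in2=1, in3=1, in4=1, in5=0
  in0=1, in1=1, in2=1, in3=1, in4=1, in5=1

4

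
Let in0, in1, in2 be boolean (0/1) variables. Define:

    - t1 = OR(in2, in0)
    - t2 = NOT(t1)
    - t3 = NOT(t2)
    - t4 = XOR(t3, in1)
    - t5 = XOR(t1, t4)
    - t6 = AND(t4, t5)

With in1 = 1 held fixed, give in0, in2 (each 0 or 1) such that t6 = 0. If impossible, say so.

Check with in1 = 1 and in0=1, in2=1:
t1 = OR(in2, in0) = OR(1, 1) = 1
t2 = NOT(t1) = NOT 1 = 0
t3 = NOT(t2) = NOT 0 = 1
t4 = XOR(t3, in1) = XOR(1, 1) = 0
t5 = XOR(t1, t4) = XOR(1, 0) = 1
t6 = AND(t4, t5) = AND(0, 1) = 0
So t6 = 0.

in0=1 in2=1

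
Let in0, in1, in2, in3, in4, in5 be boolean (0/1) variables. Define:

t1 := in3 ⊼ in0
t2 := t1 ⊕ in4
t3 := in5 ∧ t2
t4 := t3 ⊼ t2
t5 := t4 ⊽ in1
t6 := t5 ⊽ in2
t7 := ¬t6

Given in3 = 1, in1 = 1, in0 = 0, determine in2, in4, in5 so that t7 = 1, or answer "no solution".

t7 = ¬t6 must be 1, so t6 = 0.
Check with in3 = 1, in1 = 1, in0 = 0 and in2=1, in4=0, in5=0:
t1 = in3 ⊼ in0 = 1 ⊼ 0 = 1
t2 = t1 ⊕ in4 = 1 ⊕ 0 = 1
t3 = in5 ∧ t2 = 0 ∧ 1 = 0
t4 = t3 ⊼ t2 = 0 ⊼ 1 = 1
t5 = t4 ⊽ in1 = 1 ⊽ 1 = 0
t6 = t5 ⊽ in2 = 0 ⊽ 1 = 0
t7 = ¬t6 = ¬0 = 1
So t7 = 1.

in2=1 in4=0 in5=0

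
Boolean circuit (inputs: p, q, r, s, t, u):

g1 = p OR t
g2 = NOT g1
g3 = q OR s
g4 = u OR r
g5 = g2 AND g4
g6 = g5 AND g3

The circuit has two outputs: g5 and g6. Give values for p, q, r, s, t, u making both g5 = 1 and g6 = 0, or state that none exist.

p=0, q=0, r=0, s=0, t=0, u=1

Check with p=0, q=0, r=0, s=0, t=0, u=1:
g1 = p OR t = 0 OR 0 = 0
g2 = NOT g1 = NOT 0 = 1
g3 = q OR s = 0 OR 0 = 0
g4 = u OR r = 1 OR 0 = 1
g5 = g2 AND g4 = 1 AND 1 = 1
g6 = g5 AND g3 = 1 AND 0 = 0
So g5 = 1 and g6 = 0.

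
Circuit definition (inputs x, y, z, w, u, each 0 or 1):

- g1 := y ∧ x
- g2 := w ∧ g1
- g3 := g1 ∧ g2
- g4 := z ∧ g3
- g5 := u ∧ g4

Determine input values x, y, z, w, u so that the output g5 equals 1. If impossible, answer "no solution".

x=1, y=1, z=1, w=1, u=1

Check with x=1, y=1, z=1, w=1, u=1:
g1 = y ∧ x = 1 ∧ 1 = 1
g2 = w ∧ g1 = 1 ∧ 1 = 1
g3 = g1 ∧ g2 = 1 ∧ 1 = 1
g4 = z ∧ g3 = 1 ∧ 1 = 1
g5 = u ∧ g4 = 1 ∧ 1 = 1
So g5 = 1 as required.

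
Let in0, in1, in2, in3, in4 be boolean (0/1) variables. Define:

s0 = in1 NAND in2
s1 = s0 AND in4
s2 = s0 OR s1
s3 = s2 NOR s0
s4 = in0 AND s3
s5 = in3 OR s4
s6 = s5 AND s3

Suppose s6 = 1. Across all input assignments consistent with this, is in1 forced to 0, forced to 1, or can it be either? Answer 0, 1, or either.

1

s6 = s5 AND s3 must be 1, so both s5 = 1 and s3 = 1.
s5 = in3 OR s4 must be 1, so at least one of in3, s4 is 1.
Every assignment with s6 = 1 has in1 = 1; there are 6 such assignment(s).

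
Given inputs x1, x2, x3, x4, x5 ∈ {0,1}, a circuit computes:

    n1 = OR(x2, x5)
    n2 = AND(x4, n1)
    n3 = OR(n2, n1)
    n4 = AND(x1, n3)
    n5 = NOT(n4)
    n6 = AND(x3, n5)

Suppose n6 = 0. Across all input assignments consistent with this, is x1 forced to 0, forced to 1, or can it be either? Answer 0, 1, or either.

Both values of x1 occur among assignments with n6 = 0:
  x1=0: x1=0, x2=0, x3=0, x4=0, x5=0
  x1=1: x1=1, x2=0, x3=0, x4=0, x5=0

either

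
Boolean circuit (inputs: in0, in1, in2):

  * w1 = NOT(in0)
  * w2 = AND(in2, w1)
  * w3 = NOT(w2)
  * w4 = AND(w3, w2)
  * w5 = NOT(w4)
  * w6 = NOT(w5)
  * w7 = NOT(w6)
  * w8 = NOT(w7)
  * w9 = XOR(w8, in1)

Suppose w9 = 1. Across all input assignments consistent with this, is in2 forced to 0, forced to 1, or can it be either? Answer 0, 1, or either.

either

Both values of in2 occur among assignments with w9 = 1:
  in2=0: in0=0, in1=1, in2=0
  in2=1: in0=0, in1=1, in2=1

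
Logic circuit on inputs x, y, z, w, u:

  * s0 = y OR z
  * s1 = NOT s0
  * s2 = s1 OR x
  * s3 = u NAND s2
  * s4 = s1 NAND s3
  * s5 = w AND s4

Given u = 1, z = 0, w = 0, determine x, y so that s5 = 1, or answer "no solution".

no solution exists

With u = 1, z = 0, w = 0 fixed, none of the 4 settings of x, y give s5 = 1.
For example, with x=0, y=0:
s0 = y OR z = 0 OR 0 = 0
s1 = NOT s0 = NOT 0 = 1
s2 = s1 OR x = 1 OR 0 = 1
s3 = u NAND s2 = 1 NAND 1 = 0
s4 = s1 NAND s3 = 1 NAND 0 = 1
s5 = w AND s4 = 0 AND 1 = 0
giving s5 = 0 ≠ 1.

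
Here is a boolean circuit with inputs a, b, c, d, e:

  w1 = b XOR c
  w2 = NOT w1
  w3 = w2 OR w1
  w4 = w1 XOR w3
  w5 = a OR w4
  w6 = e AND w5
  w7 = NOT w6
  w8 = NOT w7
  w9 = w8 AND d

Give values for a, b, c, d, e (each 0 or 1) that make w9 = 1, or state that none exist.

w9 = w8 AND d must be 1, so both w8 = 1 and d = 1.
w8 = NOT w7 must be 1, so w7 = 0.
Check with a=1, b=0, c=1, d=1, e=1:
w1 = b XOR c = 0 XOR 1 = 1
w2 = NOT w1 = NOT 1 = 0
w3 = w2 OR w1 = 0 OR 1 = 1
w4 = w1 XOR w3 = 1 XOR 1 = 0
w5 = a OR w4 = 1 OR 0 = 1
w6 = e AND w5 = 1 AND 1 = 1
w7 = NOT w6 = NOT 1 = 0
w8 = NOT w7 = NOT 0 = 1
w9 = w8 AND d = 1 AND 1 = 1
So w9 = 1 as required.

a=1, b=0, c=1, d=1, e=1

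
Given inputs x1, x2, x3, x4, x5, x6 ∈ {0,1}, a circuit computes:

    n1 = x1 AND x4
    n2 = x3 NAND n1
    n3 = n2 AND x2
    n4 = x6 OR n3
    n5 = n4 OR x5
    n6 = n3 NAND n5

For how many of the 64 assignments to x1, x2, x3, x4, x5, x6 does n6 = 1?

36

n6 = n3 NAND n5 must be 1, so at least one of n3, n5 is 0.
Enumerating the 64 input combinations, 36 give n6 = 1 and 28 give n6 = 0.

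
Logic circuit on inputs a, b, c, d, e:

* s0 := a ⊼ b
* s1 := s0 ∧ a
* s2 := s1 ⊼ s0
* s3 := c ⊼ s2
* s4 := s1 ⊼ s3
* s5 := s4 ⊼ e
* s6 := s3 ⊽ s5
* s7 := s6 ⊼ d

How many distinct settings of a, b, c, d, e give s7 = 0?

s7 = s6 ⊼ d must be 0, so both s6 = 1 and d = 1.
Satisfying assignments:
  a=0, b=0, c=1, d=1, e=1
  a=0, b=1, c=1, d=1, e=1
  a=1, b=1, c=1, d=1, e=1

3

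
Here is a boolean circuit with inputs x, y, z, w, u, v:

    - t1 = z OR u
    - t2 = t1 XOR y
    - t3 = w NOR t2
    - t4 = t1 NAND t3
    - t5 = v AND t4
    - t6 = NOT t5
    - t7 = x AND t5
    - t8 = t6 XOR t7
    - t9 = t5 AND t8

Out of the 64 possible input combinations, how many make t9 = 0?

t9 = t5 AND t8 must be 0, so at least one of t5, t8 is 0.
Enumerating the 64 input combinations, 51 give t9 = 0 and 13 give t9 = 1.

51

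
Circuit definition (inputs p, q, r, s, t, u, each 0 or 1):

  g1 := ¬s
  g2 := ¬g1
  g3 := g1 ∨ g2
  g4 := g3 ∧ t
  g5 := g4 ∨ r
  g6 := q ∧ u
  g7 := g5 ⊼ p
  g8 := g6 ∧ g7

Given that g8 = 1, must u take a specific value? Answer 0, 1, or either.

1

g8 = g6 ∧ g7 must be 1, so both g6 = 1 and g7 = 1.
g6 = q ∧ u must be 1, so both q = 1 and u = 1.
g7 = g5 ⊼ p must be 1, so at least one of g5, p is 0.
Every assignment with g8 = 1 has u = 1; there are 10 such assignment(s).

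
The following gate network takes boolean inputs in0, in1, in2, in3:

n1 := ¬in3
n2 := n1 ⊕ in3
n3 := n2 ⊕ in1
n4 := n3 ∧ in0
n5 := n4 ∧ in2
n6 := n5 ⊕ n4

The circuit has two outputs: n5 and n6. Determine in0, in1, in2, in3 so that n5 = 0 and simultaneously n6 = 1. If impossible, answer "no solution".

Check with in0=1 in1=0 in2=0 in3=1:
n1 = ¬in3 = ¬1 = 0
n2 = n1 ⊕ in3 = 0 ⊕ 1 = 1
n3 = n2 ⊕ in1 = 1 ⊕ 0 = 1
n4 = n3 ∧ in0 = 1 ∧ 1 = 1
n5 = n4 ∧ in2 = 1 ∧ 0 = 0
n6 = n5 ⊕ n4 = 0 ⊕ 1 = 1
So n5 = 0 and n6 = 1.

in0=1 in1=0 in2=0 in3=1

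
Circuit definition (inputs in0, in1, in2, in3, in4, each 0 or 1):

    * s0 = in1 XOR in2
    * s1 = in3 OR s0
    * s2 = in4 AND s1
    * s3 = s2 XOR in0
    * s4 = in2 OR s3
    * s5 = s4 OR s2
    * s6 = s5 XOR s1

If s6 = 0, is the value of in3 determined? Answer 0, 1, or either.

either

Both values of in3 occur among assignments with s6 = 0:
  in3=0: in0=0, in1=0, in2=0, in3=0, in4=0
  in3=1: in0=0, in1=0, in2=0, in3=1, in4=1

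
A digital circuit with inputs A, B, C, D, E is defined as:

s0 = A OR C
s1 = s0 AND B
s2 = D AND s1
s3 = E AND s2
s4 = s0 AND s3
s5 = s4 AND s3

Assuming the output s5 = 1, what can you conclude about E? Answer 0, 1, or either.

1

s5 = s4 AND s3 must be 1, so both s4 = 1 and s3 = 1.
s4 = s0 AND s3 must be 1, so both s0 = 1 and s3 = 1.
Every assignment with s5 = 1 has E = 1; there are 3 such assignment(s).
  A=0, B=1, C=1, D=1, E=1
  A=1, B=1, C=0, D=1, E=1
  A=1, B=1, C=1, D=1, E=1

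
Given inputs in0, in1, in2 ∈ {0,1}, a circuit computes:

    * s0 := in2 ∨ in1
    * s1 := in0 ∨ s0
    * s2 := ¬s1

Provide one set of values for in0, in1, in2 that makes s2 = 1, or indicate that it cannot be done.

in0=0, in1=0, in2=0

s2 = ¬s1 must be 1, so s1 = 0.
s1 = in0 ∨ s0 must be 0, so both in0 = 0 and s0 = 0.
s0 = in2 ∨ in1 must be 0, so both in2 = 0 and in1 = 0.
Check with in0=0, in1=0, in2=0:
s0 = in2 ∨ in1 = 0 ∨ 0 = 0
s1 = in0 ∨ s0 = 0 ∨ 0 = 0
s2 = ¬s1 = ¬0 = 1
So s2 = 1 as required.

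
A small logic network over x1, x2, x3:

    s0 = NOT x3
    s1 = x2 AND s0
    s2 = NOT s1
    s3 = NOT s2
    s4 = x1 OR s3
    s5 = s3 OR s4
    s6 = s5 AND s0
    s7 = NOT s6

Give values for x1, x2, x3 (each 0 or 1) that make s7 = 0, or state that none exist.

Check with x1=1 x2=1 x3=0:
s0 = NOT x3 = NOT 0 = 1
s1 = x2 AND s0 = 1 AND 1 = 1
s2 = NOT s1 = NOT 1 = 0
s3 = NOT s2 = NOT 0 = 1
s4 = x1 OR s3 = 1 OR 1 = 1
s5 = s3 OR s4 = 1 OR 1 = 1
s6 = s5 AND s0 = 1 AND 1 = 1
s7 = NOT s6 = NOT 1 = 0
So s7 = 0 as required.

x1=1 x2=1 x3=0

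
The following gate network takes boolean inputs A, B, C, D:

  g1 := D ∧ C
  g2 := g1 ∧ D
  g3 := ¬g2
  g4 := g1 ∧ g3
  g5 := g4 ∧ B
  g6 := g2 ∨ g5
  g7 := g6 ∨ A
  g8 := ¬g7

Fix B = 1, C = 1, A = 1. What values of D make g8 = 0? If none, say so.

g8 = ¬g7 must be 0, so g7 = 1.
g7 = g6 ∨ A must be 1, so at least one of g6, A is 1.
Check with B = 1, C = 1, A = 1 and D=0:
g1 = D ∧ C = 0 ∧ 1 = 0
g2 = g1 ∧ D = 0 ∧ 0 = 0
g3 = ¬g2 = ¬0 = 1
g4 = g1 ∧ g3 = 0 ∧ 1 = 0
g5 = g4 ∧ B = 0 ∧ 1 = 0
g6 = g2 ∨ g5 = 0 ∨ 0 = 0
g7 = g6 ∨ A = 0 ∨ 1 = 1
g8 = ¬g7 = ¬1 = 0
So g8 = 0.

D=0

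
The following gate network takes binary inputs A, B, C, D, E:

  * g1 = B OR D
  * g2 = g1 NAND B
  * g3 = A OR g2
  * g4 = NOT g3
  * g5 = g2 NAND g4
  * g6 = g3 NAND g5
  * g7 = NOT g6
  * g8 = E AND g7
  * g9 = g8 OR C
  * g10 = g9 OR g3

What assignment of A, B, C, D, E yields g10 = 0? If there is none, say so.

g10 = g9 OR g3 must be 0, so both g9 = 0 and g3 = 0.
Check with A=0 B=1 C=0 D=0 E=0:
g1 = B OR D = 1 OR 0 = 1
g2 = g1 NAND B = 1 NAND 1 = 0
g3 = A OR g2 = 0 OR 0 = 0
g4 = NOT g3 = NOT 0 = 1
g5 = g2 NAND g4 = 0 NAND 1 = 1
g6 = g3 NAND g5 = 0 NAND 1 = 1
g7 = NOT g6 = NOT 1 = 0
g8 = E AND g7 = 0 AND 0 = 0
g9 = g8 OR C = 0 OR 0 = 0
g10 = g9 OR g3 = 0 OR 0 = 0
So g10 = 0 as required.

A=0 B=1 C=0 D=0 E=0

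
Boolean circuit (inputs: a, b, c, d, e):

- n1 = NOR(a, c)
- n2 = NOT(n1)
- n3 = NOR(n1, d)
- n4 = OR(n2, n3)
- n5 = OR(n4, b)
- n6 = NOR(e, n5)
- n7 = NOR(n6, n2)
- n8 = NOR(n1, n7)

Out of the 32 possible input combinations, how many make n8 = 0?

n8 = NOR(n1, n7) must be 0, so at least one of n1, n7 is 1.
Enumerating the 32 input combinations, 8 give n8 = 0 and 24 give n8 = 1.

8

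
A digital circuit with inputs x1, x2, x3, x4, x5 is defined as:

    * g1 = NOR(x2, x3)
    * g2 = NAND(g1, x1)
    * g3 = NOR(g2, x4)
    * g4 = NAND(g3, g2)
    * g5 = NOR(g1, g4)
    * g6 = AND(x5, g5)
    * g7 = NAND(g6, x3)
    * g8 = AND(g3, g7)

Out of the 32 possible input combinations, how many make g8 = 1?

2

g8 = AND(g3, g7) must be 1, so both g3 = 1 and g7 = 1.
g3 = NOR(g2, x4) must be 1, so both g2 = 0 and x4 = 0.
g7 = NAND(g6, x3) must be 1, so at least one of g6, x3 is 0.
Satisfying assignments:
  x1=1, x2=0, x3=0, x4=0, x5=0
  x1=1, x2=0, x3=0, x4=0, x5=1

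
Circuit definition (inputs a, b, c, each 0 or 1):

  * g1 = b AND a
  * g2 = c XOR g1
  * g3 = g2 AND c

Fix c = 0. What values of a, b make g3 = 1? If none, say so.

With c = 0 fixed, none of the 4 settings of a, b give g3 = 1.
For example, with a=0, b=1:
g1 = b AND a = 1 AND 0 = 0
g2 = c XOR g1 = 0 XOR 0 = 0
g3 = g2 AND c = 0 AND 0 = 0
giving g3 = 0 ≠ 1.

no solution exists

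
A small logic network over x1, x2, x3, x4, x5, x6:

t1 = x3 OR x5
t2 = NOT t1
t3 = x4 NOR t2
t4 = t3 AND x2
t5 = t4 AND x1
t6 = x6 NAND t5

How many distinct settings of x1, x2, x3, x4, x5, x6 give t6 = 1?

61

t6 = x6 NAND t5 must be 1, so at least one of x6, t5 is 0.
Enumerating the 64 input combinations, 61 give t6 = 1 and 3 give t6 = 0.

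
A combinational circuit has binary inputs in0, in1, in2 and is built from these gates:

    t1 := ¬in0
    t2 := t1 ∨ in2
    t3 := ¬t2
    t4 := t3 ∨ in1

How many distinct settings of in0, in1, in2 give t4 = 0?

t4 = t3 ∨ in1 must be 0, so both t3 = 0 and in1 = 0.
t3 = ¬t2 must be 0, so t2 = 1.
Satisfying assignments:
  in0=0, in1=0, in2=0
  in0=0, in1=0, in2=1
  in0=1, in1=0, in2=1

3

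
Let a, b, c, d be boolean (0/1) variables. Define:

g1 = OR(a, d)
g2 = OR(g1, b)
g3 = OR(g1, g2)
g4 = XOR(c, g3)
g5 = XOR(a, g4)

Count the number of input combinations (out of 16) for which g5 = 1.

g5 = XOR(a, g4) must be 1, so a and g4 differ.
Enumerating the 16 input combinations, 8 give g5 = 1 and 8 give g5 = 0.

8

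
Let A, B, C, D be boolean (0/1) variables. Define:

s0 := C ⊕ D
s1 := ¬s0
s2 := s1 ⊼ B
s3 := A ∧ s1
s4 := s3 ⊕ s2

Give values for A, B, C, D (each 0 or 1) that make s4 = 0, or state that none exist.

A=1 B=0 C=0 D=0

Check with A=1 B=0 C=0 D=0:
s0 = C ⊕ D = 0 ⊕ 0 = 0
s1 = ¬s0 = ¬0 = 1
s2 = s1 ⊼ B = 1 ⊼ 0 = 1
s3 = A ∧ s1 = 1 ∧ 1 = 1
s4 = s3 ⊕ s2 = 1 ⊕ 1 = 0
So s4 = 0 as required.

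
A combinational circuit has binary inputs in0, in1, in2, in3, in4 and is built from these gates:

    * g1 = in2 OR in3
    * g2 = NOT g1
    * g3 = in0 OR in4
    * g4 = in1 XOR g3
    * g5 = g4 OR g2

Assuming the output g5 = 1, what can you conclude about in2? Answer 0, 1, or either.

Both values of in2 occur among assignments with g5 = 1:
  in2=0: in0=0, in1=0, in2=0, in3=0, in4=0
  in2=1: in0=0, in1=0, in2=1, in3=0, in4=1

either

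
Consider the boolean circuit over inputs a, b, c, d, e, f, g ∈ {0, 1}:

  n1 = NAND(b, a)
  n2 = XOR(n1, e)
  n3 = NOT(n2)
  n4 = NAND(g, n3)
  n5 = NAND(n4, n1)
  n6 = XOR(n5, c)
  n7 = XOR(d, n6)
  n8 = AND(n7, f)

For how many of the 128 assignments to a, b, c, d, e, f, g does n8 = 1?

n8 = AND(n7, f) must be 1, so both n7 = 1 and f = 1.
n7 = XOR(d, n6) must be 1, so d and n6 differ.
Enumerating the 128 input combinations, 32 give n8 = 1 and 96 give n8 = 0.

32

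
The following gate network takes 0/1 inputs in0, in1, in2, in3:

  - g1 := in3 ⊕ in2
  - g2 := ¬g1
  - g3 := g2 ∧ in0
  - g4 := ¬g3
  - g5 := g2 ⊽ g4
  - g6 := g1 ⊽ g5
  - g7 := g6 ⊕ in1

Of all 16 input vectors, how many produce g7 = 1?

8

g7 = g6 ⊕ in1 must be 1, so g6 and in1 differ.
Enumerating the 16 input combinations, 8 give g7 = 1 and 8 give g7 = 0.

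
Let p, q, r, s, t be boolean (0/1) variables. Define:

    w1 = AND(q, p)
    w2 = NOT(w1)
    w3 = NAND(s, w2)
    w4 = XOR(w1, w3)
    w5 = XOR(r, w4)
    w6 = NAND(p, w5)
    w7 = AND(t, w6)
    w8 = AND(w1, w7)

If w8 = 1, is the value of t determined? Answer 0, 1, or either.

1

w8 = AND(w1, w7) must be 1, so both w1 = 1 and w7 = 1.
Every assignment with w8 = 1 has t = 1; there are 2 such assignment(s).
  p=1, q=1, r=0, s=0, t=1
  p=1, q=1, r=0, s=1, t=1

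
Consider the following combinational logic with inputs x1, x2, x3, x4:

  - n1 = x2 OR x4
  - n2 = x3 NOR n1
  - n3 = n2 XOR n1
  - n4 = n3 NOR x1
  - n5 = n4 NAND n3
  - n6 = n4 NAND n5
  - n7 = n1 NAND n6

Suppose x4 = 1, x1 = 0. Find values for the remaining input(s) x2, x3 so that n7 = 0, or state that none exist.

x2=1, x3=1

n7 = n1 NAND n6 must be 0, so both n1 = 1 and n6 = 1.
Check with x4 = 1, x1 = 0 and x2=1, x3=1:
n1 = x2 OR x4 = 1 OR 1 = 1
n2 = x3 NOR n1 = 1 NOR 1 = 0
n3 = n2 XOR n1 = 0 XOR 1 = 1
n4 = n3 NOR x1 = 1 NOR 0 = 0
n5 = n4 NAND n3 = 0 NAND 1 = 1
n6 = n4 NAND n5 = 0 NAND 1 = 1
n7 = n1 NAND n6 = 1 NAND 1 = 0
So n7 = 0.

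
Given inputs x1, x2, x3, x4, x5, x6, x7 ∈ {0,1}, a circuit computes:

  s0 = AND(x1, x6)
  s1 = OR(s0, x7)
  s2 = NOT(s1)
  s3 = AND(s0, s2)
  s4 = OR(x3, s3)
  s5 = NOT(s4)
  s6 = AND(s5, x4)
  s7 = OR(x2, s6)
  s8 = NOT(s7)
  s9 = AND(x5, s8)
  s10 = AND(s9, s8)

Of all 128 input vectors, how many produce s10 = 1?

24

s10 = AND(s9, s8) must be 1, so both s9 = 1 and s8 = 1.
s9 = AND(x5, s8) must be 1, so both x5 = 1 and s8 = 1.
s8 = NOT(s7) must be 1, so s7 = 0.
Enumerating the 128 input combinations, 24 give s10 = 1 and 104 give s10 = 0.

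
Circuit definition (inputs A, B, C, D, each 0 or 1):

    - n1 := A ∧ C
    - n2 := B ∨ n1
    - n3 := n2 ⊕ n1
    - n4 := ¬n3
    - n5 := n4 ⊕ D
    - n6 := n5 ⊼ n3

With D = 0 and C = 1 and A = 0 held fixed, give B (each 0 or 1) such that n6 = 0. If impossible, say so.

no solution exists

With D = 0 and C = 1 and A = 0 fixed, none of the 2 settings of B give n6 = 0.
For example, with B=0:
n1 = A ∧ C = 0 ∧ 1 = 0
n2 = B ∨ n1 = 0 ∨ 0 = 0
n3 = n2 ⊕ n1 = 0 ⊕ 0 = 0
n4 = ¬n3 = ¬0 = 1
n5 = n4 ⊕ D = 1 ⊕ 0 = 1
n6 = n5 ⊼ n3 = 1 ⊼ 0 = 1
giving n6 = 1 ≠ 0.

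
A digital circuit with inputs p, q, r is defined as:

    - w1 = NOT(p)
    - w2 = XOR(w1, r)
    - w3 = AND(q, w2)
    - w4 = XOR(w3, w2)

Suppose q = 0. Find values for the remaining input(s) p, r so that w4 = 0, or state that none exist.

p=0 r=1

w4 = XOR(w3, w2) must be 0, so w3 and w2 are equal.
Check with q = 0 and p=0, r=1:
w1 = NOT(p) = NOT 0 = 1
w2 = XOR(w1, r) = XOR(1, 1) = 0
w3 = AND(q, w2) = AND(0, 0) = 0
w4 = XOR(w3, w2) = XOR(0, 0) = 0
So w4 = 0.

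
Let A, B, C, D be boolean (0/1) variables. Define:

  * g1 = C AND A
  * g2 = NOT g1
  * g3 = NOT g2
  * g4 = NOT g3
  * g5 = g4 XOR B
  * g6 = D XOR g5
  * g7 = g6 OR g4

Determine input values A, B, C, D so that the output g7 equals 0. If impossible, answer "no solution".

Check with A=1, B=0, C=1, D=0:
g1 = C AND A = 1 AND 1 = 1
g2 = NOT g1 = NOT 1 = 0
g3 = NOT g2 = NOT 0 = 1
g4 = NOT g3 = NOT 1 = 0
g5 = g4 XOR B = 0 XOR 0 = 0
g6 = D XOR g5 = 0 XOR 0 = 0
g7 = g6 OR g4 = 0 OR 0 = 0
So g7 = 0 as required.

A=1, B=0, C=1, D=0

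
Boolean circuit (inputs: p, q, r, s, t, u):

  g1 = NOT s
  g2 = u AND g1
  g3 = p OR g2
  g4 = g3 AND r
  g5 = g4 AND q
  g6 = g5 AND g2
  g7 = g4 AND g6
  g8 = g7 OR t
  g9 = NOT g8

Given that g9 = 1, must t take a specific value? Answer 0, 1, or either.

g9 = NOT g8 must be 1, so g8 = 0.
g8 = g7 OR t must be 0, so both g7 = 0 and t = 0.
Every assignment with g9 = 1 has t = 0; there are 30 such assignment(s).

0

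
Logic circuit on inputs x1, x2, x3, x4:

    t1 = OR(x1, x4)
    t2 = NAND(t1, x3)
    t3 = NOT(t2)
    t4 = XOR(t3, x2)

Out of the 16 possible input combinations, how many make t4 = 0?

t4 = XOR(t3, x2) must be 0, so t3 and x2 are equal.
Enumerating the 16 input combinations, 8 give t4 = 0 and 8 give t4 = 1.

8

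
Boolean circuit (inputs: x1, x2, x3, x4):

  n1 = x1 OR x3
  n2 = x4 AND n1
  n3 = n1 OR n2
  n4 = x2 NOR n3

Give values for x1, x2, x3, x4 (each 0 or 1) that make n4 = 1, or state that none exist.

Check with x1=0, x2=0, x3=0, x4=1:
n1 = x1 OR x3 = 0 OR 0 = 0
n2 = x4 AND n1 = 1 AND 0 = 0
n3 = n1 OR n2 = 0 OR 0 = 0
n4 = x2 NOR n3 = 0 NOR 0 = 1
So n4 = 1 as required.

x1=0, x2=0, x3=0, x4=1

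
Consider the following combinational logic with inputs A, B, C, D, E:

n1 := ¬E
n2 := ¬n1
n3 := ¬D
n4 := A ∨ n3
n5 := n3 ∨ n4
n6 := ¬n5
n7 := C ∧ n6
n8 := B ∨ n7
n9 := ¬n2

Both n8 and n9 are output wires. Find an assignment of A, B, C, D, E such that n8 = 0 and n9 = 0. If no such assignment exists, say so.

Check with A=0 B=0 C=1 D=0 E=1:
n1 = ¬E = ¬1 = 0
n2 = ¬n1 = ¬0 = 1
n3 = ¬D = ¬0 = 1
n4 = A ∨ n3 = 0 ∨ 1 = 1
n5 = n3 ∨ n4 = 1 ∨ 1 = 1
n6 = ¬n5 = ¬1 = 0
n7 = C ∧ n6 = 1 ∧ 0 = 0
n8 = B ∨ n7 = 0 ∨ 0 = 0
n9 = ¬n2 = ¬1 = 0
So n8 = 0 and n9 = 0.

A=0 B=0 C=1 D=0 E=1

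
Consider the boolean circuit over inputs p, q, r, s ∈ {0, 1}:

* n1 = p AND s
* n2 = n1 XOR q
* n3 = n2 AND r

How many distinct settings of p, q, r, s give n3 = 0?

12

n3 = n2 AND r must be 0, so at least one of n2, r is 0.
Enumerating the 16 input combinations, 12 give n3 = 0 and 4 give n3 = 1.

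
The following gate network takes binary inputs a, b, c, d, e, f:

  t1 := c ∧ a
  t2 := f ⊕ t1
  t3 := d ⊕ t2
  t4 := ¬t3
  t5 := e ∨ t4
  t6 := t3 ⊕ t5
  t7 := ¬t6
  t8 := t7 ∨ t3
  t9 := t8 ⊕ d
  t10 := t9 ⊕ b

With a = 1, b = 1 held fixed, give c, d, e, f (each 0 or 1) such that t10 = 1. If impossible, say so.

c=1, d=0, e=0, f=1

Check with a = 1, b = 1 and c=1, d=0, e=0, f=1:
t1 = c ∧ a = 1 ∧ 1 = 1
t2 = f ⊕ t1 = 1 ⊕ 1 = 0
t3 = d ⊕ t2 = 0 ⊕ 0 = 0
t4 = ¬t3 = ¬0 = 1
t5 = e ∨ t4 = 0 ∨ 1 = 1
t6 = t3 ⊕ t5 = 0 ⊕ 1 = 1
t7 = ¬t6 = ¬1 = 0
t8 = t7 ∨ t3 = 0 ∨ 0 = 0
t9 = t8 ⊕ d = 0 ⊕ 0 = 0
t10 = t9 ⊕ b = 0 ⊕ 1 = 1
So t10 = 1.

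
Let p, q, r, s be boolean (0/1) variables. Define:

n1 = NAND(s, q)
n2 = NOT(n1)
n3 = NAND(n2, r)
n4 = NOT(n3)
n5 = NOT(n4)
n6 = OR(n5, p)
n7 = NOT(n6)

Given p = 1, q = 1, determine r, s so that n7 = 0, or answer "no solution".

n7 = NOT(n6) must be 0, so n6 = 1.
Check with p = 1, q = 1 and r=0, s=0:
n1 = NAND(s, q) = NAND(0, 1) = 1
n2 = NOT(n1) = NOT 1 = 0
n3 = NAND(n2, r) = NAND(0, 0) = 1
n4 = NOT(n3) = NOT 1 = 0
n5 = NOT(n4) = NOT 0 = 1
n6 = OR(n5, p) = OR(1, 1) = 1
n7 = NOT(n6) = NOT 1 = 0
So n7 = 0.

r=0, s=0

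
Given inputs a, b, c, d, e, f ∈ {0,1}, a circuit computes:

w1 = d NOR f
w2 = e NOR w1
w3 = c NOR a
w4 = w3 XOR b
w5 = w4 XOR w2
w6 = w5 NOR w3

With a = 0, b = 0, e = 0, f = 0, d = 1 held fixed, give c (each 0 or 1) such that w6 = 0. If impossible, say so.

c=1

w6 = w5 NOR w3 must be 0, so at least one of w5, w3 is 1.
Check with a = 0, b = 0, e = 0, f = 0, d = 1 and c=1:
w1 = d NOR f = 1 NOR 0 = 0
w2 = e NOR w1 = 0 NOR 0 = 1
w3 = c NOR a = 1 NOR 0 = 0
w4 = w3 XOR b = 0 XOR 0 = 0
w5 = w4 XOR w2 = 0 XOR 1 = 1
w6 = w5 NOR w3 = 1 NOR 0 = 0
So w6 = 0.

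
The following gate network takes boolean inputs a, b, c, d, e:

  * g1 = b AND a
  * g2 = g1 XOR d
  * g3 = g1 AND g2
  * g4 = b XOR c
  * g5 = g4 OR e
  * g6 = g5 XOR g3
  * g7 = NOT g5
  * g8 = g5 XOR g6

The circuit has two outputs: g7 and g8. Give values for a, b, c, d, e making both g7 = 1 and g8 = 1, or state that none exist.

Check with a=1 b=1 c=1 d=0 e=0:
g1 = b AND a = 1 AND 1 = 1
g2 = g1 XOR d = 1 XOR 0 = 1
g3 = g1 AND g2 = 1 AND 1 = 1
g4 = b XOR c = 1 XOR 1 = 0
g5 = g4 OR e = 0 OR 0 = 0
g6 = g5 XOR g3 = 0 XOR 1 = 1
g7 = NOT g5 = NOT 0 = 1
g8 = g5 XOR g6 = 0 XOR 1 = 1
So g7 = 1 and g8 = 1.

a=1 b=1 c=1 d=0 e=0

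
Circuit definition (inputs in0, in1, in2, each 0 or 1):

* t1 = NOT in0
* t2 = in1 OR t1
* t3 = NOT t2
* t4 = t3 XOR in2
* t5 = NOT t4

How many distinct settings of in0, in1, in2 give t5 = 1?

4

t5 = NOT t4 must be 1, so t4 = 0.
t4 = t3 XOR in2 must be 0, so t3 and in2 are equal.
Satisfying assignments:
  in0=0, in1=0, in2=0
  in0=0, in1=1, in2=0
  in0=1, in1=0, in2=1
  in0=1, in1=1, in2=0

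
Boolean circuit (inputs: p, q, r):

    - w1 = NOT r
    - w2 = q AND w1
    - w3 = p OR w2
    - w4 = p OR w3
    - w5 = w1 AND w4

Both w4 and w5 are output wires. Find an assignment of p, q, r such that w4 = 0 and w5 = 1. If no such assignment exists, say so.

no solution exists

Across all 8 input combinations, none give both w4 = 0 and w5 = 1.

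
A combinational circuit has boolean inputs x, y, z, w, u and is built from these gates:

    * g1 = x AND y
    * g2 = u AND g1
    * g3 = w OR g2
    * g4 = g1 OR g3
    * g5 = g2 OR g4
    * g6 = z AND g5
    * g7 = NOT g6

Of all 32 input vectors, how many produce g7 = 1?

22

g7 = NOT g6 must be 1, so g6 = 0.
g6 = z AND g5 must be 0, so at least one of z, g5 is 0.
Enumerating the 32 input combinations, 22 give g7 = 1 and 10 give g7 = 0.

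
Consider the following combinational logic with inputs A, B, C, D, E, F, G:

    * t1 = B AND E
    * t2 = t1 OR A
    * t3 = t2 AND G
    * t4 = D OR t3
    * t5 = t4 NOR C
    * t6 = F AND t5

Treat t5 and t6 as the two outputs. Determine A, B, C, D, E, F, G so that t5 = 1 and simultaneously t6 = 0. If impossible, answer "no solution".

A=1, B=0, C=0, D=0, E=1, F=0, G=0

Check with A=1, B=0, C=0, D=0, E=1, F=0, G=0:
t1 = B AND E = 0 AND 1 = 0
t2 = t1 OR A = 0 OR 1 = 1
t3 = t2 AND G = 1 AND 0 = 0
t4 = D OR t3 = 0 OR 0 = 0
t5 = t4 NOR C = 0 NOR 0 = 1
t6 = F AND t5 = 0 AND 1 = 0
So t5 = 1 and t6 = 0.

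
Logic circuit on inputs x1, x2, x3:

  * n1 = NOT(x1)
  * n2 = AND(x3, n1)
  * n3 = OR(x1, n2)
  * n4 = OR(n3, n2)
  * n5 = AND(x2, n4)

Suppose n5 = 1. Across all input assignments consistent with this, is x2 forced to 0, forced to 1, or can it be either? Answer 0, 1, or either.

1

n5 = AND(x2, n4) must be 1, so both x2 = 1 and n4 = 1.
Every assignment with n5 = 1 has x2 = 1; there are 3 such assignment(s).
  x1=0, x2=1, x3=1
  x1=1, x2=1, x3=0
  x1=1, x2=1, x3=1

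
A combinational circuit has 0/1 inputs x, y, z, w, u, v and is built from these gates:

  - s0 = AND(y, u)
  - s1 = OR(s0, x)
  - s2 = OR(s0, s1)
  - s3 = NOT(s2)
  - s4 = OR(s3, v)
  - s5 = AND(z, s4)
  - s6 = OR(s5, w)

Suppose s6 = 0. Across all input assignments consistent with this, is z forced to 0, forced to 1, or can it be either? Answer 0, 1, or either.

Both values of z occur among assignments with s6 = 0:
  z=0: x=0, y=0, z=0, w=0, u=0, v=0
  z=1: x=0, y=1, z=1, w=0, u=1, v=0

either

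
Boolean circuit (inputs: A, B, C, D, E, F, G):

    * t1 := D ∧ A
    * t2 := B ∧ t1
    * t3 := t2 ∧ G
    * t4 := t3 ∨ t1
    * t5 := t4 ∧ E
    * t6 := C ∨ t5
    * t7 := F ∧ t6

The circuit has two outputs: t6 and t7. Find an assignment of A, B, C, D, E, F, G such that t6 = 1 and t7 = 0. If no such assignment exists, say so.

Check with A=1, B=1, C=1, D=0, E=0, F=0, G=0:
t1 = D ∧ A = 0 ∧ 1 = 0
t2 = B ∧ t1 = 1 ∧ 0 = 0
t3 = t2 ∧ G = 0 ∧ 0 = 0
t4 = t3 ∨ t1 = 0 ∨ 0 = 0
t5 = t4 ∧ E = 0 ∧ 0 = 0
t6 = C ∨ t5 = 1 ∨ 0 = 1
t7 = F ∧ t6 = 0 ∧ 1 = 0
So t6 = 1 and t7 = 0.

A=1, B=1, C=1, D=0, E=0, F=0, G=0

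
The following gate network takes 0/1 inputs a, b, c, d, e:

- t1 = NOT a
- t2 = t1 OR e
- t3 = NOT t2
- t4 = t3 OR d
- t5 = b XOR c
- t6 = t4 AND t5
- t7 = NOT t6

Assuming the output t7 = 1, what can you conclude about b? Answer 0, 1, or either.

either

Both values of b occur among assignments with t7 = 1:
  b=0: a=0, b=0, c=0, d=0, e=0
  b=1: a=0, b=1, c=0, d=0, e=0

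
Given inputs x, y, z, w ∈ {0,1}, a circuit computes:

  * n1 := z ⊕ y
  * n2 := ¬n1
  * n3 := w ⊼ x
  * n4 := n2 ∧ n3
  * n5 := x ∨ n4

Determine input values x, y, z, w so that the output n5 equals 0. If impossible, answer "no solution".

x=0, y=0, z=1, w=0

Check with x=0, y=0, z=1, w=0:
n1 = z ⊕ y = 1 ⊕ 0 = 1
n2 = ¬n1 = ¬1 = 0
n3 = w ⊼ x = 0 ⊼ 0 = 1
n4 = n2 ∧ n3 = 0 ∧ 1 = 0
n5 = x ∨ n4 = 0 ∨ 0 = 0
So n5 = 0 as required.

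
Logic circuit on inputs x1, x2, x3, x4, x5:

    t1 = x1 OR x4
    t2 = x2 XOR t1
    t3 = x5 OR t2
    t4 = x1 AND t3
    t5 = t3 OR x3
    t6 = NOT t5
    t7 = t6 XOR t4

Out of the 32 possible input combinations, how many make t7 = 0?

t7 = t6 XOR t4 must be 0, so t6 and t4 are equal.
Enumerating the 32 input combinations, 16 give t7 = 0 and 16 give t7 = 1.

16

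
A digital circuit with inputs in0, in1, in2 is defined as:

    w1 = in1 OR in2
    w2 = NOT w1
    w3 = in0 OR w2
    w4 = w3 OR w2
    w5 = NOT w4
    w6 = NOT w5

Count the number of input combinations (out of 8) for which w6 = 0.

w6 = NOT w5 must be 0, so w5 = 1.
Satisfying assignments:
  in0=0, in1=0, in2=1
  in0=0, in1=1, in2=0
  in0=0, in1=1, in2=1

3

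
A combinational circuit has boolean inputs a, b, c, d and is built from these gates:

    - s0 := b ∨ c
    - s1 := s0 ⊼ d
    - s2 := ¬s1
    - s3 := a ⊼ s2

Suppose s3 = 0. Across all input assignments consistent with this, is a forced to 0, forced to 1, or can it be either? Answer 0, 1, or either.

s3 = a ⊼ s2 must be 0, so both a = 1 and s2 = 1.
s2 = ¬s1 must be 1, so s1 = 0.
Every assignment with s3 = 0 has a = 1; there are 3 such assignment(s).
  a=1, b=0, c=1, d=1
  a=1, b=1, c=0, d=1
  a=1, b=1, c=1, d=1

1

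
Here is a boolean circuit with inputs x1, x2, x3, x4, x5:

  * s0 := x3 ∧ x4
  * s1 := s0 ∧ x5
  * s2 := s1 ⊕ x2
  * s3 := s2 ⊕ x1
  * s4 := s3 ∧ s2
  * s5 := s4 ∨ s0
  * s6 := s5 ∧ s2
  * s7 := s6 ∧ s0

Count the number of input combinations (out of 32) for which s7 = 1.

s7 = s6 ∧ s0 must be 1, so both s6 = 1 and s0 = 1.
Satisfying assignments:
  x1=0, x2=0, x3=1, x4=1, x5=1
  x1=0, x2=1, x3=1, x4=1, x5=0
  x1=1, x2=0, x3=1, x4=1, x5=1
  x1=1, x2=1, x3=1, x4=1, x5=0

4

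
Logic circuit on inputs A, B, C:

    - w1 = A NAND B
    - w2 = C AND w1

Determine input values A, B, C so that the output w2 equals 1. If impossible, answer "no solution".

A=0 B=0 C=1

w2 = C AND w1 must be 1, so both C = 1 and w1 = 1.
w1 = A NAND B must be 1, so at least one of A, B is 0.
Check with A=0 B=0 C=1:
w1 = A NAND B = 0 NAND 0 = 1
w2 = C AND w1 = 1 AND 1 = 1
So w2 = 1 as required.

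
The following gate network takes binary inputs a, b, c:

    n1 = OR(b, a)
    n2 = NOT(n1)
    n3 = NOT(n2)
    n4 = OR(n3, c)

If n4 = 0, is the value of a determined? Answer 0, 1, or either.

0

n4 = OR(n3, c) must be 0, so both n3 = 0 and c = 0.
n3 = NOT(n2) must be 0, so n2 = 1.
Every assignment with n4 = 0 has a = 0; there are 1 such assignment(s).
  a=0, b=0, c=0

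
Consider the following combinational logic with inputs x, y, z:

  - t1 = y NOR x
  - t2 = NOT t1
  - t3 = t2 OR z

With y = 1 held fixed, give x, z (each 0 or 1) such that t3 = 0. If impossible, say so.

no solution exists

With y = 1 fixed, none of the 4 settings of x, z give t3 = 0.
For example, with x=1, z=0:
t1 = y NOR x = 1 NOR 1 = 0
t2 = NOT t1 = NOT 0 = 1
t3 = t2 OR z = 1 OR 0 = 1
giving t3 = 1 ≠ 0.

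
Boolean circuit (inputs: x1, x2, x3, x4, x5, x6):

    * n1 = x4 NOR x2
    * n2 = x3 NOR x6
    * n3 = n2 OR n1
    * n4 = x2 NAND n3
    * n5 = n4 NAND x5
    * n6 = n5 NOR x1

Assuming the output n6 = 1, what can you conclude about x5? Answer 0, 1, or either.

n6 = n5 NOR x1 must be 1, so both n5 = 0 and x1 = 0.
n5 = n4 NAND x5 must be 0, so both n4 = 1 and x5 = 1.
Every assignment with n6 = 1 has x5 = 1; there are 14 such assignment(s).

1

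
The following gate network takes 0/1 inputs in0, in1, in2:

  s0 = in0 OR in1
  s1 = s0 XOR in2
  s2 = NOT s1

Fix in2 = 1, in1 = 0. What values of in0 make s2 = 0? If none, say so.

Check with in2 = 1, in1 = 0 and in0=0:
s0 = in0 OR in1 = 0 OR 0 = 0
s1 = s0 XOR in2 = 0 XOR 1 = 1
s2 = NOT s1 = NOT 1 = 0
So s2 = 0.

in0=0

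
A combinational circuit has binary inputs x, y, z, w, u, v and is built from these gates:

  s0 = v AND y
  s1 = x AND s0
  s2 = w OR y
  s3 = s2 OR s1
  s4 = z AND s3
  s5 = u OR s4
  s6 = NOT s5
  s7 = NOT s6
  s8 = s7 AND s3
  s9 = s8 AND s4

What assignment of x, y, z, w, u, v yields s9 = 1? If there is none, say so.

s9 = s8 AND s4 must be 1, so both s8 = 1 and s4 = 1.
Check with x=1, y=1, z=1, w=0, u=0, v=0:
s0 = v AND y = 0 AND 1 = 0
s1 = x AND s0 = 1 AND 0 = 0
s2 = w OR y = 0 OR 1 = 1
s3 = s2 OR s1 = 1 OR 0 = 1
s4 = z AND s3 = 1 AND 1 = 1
s5 = u OR s4 = 0 OR 1 = 1
s6 = NOT s5 = NOT 1 = 0
s7 = NOT s6 = NOT 0 = 1
s8 = s7 AND s3 = 1 AND 1 = 1
s9 = s8 AND s4 = 1 AND 1 = 1
So s9 = 1 as required.

x=1, y=1, z=1, w=0, u=0, v=0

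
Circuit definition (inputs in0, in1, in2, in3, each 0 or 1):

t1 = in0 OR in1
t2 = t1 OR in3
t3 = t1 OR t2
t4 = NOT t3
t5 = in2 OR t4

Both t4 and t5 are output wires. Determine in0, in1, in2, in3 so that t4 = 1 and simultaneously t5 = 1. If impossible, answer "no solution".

in0=0, in1=0, in2=1, in3=0

Check with in0=0, in1=0, in2=1, in3=0:
t1 = in0 OR in1 = 0 OR 0 = 0
t2 = t1 OR in3 = 0 OR 0 = 0
t3 = t1 OR t2 = 0 OR 0 = 0
t4 = NOT t3 = NOT 0 = 1
t5 = in2 OR t4 = 1 OR 1 = 1
So t4 = 1 and t5 = 1.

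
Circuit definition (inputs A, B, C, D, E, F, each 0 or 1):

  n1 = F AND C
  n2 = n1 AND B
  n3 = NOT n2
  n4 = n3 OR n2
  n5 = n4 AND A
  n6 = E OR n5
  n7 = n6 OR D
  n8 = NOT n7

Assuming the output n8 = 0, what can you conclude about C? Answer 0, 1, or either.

either

Both values of C occur among assignments with n8 = 0:
  C=0: A=0, B=0, C=0, D=0, E=1, F=0
  C=1: A=0, B=0, C=1, D=0, E=1, F=0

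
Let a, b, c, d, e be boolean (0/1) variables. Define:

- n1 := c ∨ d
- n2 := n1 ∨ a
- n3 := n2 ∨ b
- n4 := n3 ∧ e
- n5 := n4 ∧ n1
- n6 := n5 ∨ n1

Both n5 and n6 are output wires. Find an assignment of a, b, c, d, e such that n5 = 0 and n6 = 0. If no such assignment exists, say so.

Check with a=1 b=1 c=0 d=0 e=1:
n1 = c ∨ d = 0 ∨ 0 = 0
n2 = n1 ∨ a = 0 ∨ 1 = 1
n3 = n2 ∨ b = 1 ∨ 1 = 1
n4 = n3 ∧ e = 1 ∧ 1 = 1
n5 = n4 ∧ n1 = 1 ∧ 0 = 0
n6 = n5 ∨ n1 = 0 ∨ 0 = 0
So n5 = 0 and n6 = 0.

a=1 b=1 c=0 d=0 e=1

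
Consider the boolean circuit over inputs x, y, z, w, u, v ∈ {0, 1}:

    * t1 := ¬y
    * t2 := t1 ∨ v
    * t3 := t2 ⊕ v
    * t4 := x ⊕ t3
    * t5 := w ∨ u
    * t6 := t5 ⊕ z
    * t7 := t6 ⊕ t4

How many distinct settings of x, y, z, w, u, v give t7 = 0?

32

t7 = t6 ⊕ t4 must be 0, so t6 and t4 are equal.
Enumerating the 64 input combinations, 32 give t7 = 0 and 32 give t7 = 1.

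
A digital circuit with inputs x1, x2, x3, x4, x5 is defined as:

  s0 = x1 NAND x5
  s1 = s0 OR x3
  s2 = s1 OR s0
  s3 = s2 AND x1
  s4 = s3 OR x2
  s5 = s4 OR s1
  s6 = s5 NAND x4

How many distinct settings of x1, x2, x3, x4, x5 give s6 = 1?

s6 = s5 NAND x4 must be 1, so at least one of s5, x4 is 0.
Enumerating the 32 input combinations, 17 give s6 = 1 and 15 give s6 = 0.

17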